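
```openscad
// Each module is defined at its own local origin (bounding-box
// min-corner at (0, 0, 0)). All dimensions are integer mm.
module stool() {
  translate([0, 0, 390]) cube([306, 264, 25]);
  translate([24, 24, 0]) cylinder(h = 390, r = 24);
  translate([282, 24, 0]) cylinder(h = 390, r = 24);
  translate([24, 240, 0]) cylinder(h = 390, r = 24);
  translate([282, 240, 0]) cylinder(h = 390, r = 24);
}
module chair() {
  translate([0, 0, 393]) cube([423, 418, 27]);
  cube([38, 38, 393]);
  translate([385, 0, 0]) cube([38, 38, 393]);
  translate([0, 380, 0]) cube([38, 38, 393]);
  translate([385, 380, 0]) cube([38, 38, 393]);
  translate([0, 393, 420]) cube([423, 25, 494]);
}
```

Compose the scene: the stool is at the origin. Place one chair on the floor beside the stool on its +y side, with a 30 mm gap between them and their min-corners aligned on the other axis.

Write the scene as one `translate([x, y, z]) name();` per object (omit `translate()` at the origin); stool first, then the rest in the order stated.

stool();
translate([0, 294, 0]) chair();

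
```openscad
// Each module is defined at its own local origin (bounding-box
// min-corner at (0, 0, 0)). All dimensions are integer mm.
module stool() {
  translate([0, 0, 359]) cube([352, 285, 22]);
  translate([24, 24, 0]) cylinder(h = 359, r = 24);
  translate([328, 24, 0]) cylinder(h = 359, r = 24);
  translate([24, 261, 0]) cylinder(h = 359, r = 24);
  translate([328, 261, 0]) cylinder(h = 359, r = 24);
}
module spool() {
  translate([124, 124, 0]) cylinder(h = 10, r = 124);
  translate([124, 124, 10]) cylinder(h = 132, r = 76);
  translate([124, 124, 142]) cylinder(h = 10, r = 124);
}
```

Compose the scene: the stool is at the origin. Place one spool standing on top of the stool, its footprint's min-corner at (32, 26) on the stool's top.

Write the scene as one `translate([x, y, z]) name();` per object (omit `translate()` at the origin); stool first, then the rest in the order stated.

stool();
translate([32, 26, 381]) spool();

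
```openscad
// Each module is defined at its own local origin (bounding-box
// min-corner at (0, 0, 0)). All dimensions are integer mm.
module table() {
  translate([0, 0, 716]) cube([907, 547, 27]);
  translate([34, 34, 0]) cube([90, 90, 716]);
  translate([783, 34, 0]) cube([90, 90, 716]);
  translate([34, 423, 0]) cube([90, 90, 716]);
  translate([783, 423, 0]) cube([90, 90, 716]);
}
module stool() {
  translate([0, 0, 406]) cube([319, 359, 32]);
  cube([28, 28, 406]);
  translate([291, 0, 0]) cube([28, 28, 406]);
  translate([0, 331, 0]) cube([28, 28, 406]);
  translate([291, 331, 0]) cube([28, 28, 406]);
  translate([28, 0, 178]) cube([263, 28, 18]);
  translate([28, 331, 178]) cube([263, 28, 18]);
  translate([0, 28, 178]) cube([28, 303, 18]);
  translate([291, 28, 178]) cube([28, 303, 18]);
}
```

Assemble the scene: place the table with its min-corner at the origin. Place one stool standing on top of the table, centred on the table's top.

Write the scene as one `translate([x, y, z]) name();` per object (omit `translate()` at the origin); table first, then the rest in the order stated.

table();
translate([294, 94, 743]) stool();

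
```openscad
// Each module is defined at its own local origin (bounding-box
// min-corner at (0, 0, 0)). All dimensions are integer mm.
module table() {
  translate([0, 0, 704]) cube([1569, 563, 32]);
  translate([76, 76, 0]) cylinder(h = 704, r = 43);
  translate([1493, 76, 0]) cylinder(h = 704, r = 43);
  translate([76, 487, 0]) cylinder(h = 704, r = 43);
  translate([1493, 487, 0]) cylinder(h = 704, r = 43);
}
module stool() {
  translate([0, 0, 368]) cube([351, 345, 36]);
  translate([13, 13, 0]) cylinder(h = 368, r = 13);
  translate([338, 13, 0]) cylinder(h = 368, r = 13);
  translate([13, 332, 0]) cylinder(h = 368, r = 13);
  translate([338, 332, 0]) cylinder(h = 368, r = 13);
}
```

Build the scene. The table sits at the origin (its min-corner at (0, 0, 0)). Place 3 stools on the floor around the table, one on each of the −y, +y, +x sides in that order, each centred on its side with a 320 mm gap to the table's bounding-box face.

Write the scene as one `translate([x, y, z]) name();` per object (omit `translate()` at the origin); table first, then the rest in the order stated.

table();
translate([609, -665, 0]) stool();
translate([609, 883, 0]) stool();
translate([1889, 109, 0]) stool();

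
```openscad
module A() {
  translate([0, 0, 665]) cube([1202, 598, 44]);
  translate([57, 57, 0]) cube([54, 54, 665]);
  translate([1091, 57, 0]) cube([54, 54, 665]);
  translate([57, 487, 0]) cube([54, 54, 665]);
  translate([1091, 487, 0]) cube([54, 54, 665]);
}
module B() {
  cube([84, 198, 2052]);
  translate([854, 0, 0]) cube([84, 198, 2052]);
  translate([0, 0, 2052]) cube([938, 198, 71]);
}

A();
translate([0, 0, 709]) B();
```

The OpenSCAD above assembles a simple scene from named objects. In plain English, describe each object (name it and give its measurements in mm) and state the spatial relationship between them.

A is a rectangular dining table. The top is 1202×598×44 mm with its upper surface at z = 709 mm. It stands on four 54×54 mm square legs, each inset 57 mm from the nearest pair of top edges, running from the floor to the underside of the top.

B is a door frame. The clear opening is 770 mm wide and 2052 mm high. Two 84 mm wide jambs, 198 mm deep, stand either side of the opening from the floor to the top of the opening. A 71 mm thick head sits across the top of both jambs, spanning the full outside width of the frame.

The door frame is on top of the table.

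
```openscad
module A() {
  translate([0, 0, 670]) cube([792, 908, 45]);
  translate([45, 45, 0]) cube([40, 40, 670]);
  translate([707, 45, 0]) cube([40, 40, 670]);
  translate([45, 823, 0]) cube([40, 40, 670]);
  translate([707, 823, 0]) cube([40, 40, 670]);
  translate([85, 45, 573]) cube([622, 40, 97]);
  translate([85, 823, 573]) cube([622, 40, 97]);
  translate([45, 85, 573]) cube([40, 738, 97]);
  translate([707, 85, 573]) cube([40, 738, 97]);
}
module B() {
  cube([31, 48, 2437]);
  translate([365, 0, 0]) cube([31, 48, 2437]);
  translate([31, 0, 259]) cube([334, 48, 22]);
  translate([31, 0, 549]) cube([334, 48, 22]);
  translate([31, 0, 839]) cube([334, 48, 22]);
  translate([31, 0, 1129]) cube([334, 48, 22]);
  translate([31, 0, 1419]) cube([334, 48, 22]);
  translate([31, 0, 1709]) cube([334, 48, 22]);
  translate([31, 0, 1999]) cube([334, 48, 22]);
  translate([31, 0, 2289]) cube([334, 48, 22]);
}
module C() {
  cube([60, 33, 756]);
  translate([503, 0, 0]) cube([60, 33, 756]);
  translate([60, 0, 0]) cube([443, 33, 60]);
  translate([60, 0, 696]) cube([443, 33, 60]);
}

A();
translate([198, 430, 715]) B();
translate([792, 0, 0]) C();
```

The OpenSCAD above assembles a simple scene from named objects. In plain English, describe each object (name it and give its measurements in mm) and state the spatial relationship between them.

A is a table with a 792×908 mm rectangular top, 45 mm thick, top surface at z = 715 mm, supported by four 40×40 mm square legs, each inset 45 mm from the nearest pair of top edges, running from the floor. Four apron rails, 40 mm thick and 97 mm tall, run between adjacent legs with their top edges flush with the underside of the top and their outer faces flush with the legs' outer faces.

B is a straight ladder. Two 31×48 mm vertical rails, 2437 mm tall, stand 396 mm apart (outside-to-outside) with their front faces coplanar on the −y side. 8 rungs, each 48 mm deep and 22 mm tall, span between the inner faces of the rails, front faces flush with the rails. The lowest rung's underside is at z = 259 mm and rungs are spaced 290 mm apart (underside to underside).

C is a picture frame with a 443×636 mm rectangular opening (x by z) and a uniform 60 mm border on every side. Frame depth is 33 mm along y. It is built from two vertical stiles running the full outside height and two horizontal rails spanning the gap between the stiles.

The ladder is on top of the table, centred. The picture frame is against the table's +x side, with their −y faces flush.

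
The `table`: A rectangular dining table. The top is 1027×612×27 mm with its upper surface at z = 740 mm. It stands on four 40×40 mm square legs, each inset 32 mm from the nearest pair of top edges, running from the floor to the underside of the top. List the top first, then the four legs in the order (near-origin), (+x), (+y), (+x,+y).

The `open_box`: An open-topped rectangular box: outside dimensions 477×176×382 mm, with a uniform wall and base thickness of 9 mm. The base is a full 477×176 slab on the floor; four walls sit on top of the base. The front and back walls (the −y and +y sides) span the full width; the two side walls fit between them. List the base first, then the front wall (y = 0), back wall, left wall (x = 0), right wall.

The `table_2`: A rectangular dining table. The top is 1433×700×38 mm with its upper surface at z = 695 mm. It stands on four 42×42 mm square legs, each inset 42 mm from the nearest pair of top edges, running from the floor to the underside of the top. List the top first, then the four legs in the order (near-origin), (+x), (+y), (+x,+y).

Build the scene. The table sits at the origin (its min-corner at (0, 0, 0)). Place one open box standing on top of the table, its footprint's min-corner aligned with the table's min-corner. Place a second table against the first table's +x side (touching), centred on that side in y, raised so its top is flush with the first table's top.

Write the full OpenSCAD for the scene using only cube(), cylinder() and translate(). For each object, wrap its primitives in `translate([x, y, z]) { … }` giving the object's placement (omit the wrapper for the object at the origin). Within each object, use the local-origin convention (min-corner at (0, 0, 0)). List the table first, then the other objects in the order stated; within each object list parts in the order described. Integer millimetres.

translate([0, 0, 713]) cube([1027, 612, 27]);
translate([32, 32, 0]) cube([40, 40, 713]);
translate([955, 32, 0]) cube([40, 40, 713]);
translate([32, 540, 0]) cube([40, 40, 713]);
translate([955, 540, 0]) cube([40, 40, 713]);
translate([0, 0, 740]) {
  cube([477, 176, 9]);
  translate([0, 0, 9]) cube([477, 9, 373]);
  translate([0, 167, 9]) cube([477, 9, 373]);
  translate([0, 9, 9]) cube([9, 158, 373]);
  translate([468, 9, 9]) cube([9, 158, 373]);
}
translate([1027, -44, 45]) {
  translate([0, 0, 657]) cube([1433, 700, 38]);
  translate([42, 42, 0]) cube([42, 42, 657]);
  translate([1349, 42, 0]) cube([42, 42, 657]);
  translate([42, 616, 0]) cube([42, 42, 657]);
  translate([1349, 616, 0]) cube([42, 42, 657]);
}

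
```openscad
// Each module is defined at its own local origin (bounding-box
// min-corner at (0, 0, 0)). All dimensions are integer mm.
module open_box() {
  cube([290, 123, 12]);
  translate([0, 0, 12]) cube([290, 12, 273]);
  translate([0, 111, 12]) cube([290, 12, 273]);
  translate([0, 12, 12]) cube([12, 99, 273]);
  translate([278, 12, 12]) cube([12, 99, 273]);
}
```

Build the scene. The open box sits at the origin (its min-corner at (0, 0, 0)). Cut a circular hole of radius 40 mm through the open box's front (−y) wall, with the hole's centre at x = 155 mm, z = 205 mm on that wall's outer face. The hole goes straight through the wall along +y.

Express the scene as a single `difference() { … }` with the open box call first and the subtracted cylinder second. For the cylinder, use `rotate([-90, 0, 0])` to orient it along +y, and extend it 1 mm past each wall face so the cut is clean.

difference() {
  open_box();
  translate([155, -1, 205]) rotate([-90, 0, 0]) cylinder(h = 14, r = 40);
}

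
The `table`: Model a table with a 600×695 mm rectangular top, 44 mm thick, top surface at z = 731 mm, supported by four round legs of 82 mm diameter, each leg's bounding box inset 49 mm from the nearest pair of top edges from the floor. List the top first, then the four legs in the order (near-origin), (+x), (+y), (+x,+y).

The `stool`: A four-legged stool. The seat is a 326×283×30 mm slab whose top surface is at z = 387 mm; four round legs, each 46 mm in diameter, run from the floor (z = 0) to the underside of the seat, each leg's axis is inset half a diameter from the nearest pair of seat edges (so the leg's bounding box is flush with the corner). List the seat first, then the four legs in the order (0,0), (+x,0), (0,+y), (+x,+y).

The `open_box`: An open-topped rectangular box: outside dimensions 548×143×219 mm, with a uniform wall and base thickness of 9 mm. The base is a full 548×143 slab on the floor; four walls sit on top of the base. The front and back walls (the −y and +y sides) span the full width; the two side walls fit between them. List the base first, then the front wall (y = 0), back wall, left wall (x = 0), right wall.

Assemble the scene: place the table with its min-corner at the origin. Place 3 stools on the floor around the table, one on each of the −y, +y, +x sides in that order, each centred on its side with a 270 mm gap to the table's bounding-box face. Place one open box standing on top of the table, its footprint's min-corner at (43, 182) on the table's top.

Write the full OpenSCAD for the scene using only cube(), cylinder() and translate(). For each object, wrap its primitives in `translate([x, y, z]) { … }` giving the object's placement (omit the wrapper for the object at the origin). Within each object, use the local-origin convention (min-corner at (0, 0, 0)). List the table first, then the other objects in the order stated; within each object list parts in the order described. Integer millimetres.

translate([0, 0, 687]) cube([600, 695, 44]);
translate([90, 90, 0]) cylinder(h = 687, r = 41);
translate([510, 90, 0]) cylinder(h = 687, r = 41);
translate([90, 605, 0]) cylinder(h = 687, r = 41);
translate([510, 605, 0]) cylinder(h = 687, r = 41);
translate([137, -553, 0]) {
  translate([0, 0, 357]) cube([326, 283, 30]);
  translate([23, 23, 0]) cylinder(h = 357, r = 23);
  translate([303, 23, 0]) cylinder(h = 357, r = 23);
  translate([23, 260, 0]) cylinder(h = 357, r = 23);
  translate([303, 260, 0]) cylinder(h = 357, r = 23);
}
translate([137, 965, 0]) {
  translate([0, 0, 357]) cube([326, 283, 30]);
  translate([23, 23, 0]) cylinder(h = 357, r = 23);
  translate([303, 23, 0]) cylinder(h = 357, r = 23);
  translate([23, 260, 0]) cylinder(h = 357, r = 23);
  translate([303, 260, 0]) cylinder(h = 357, r = 23);
}
translate([870, 206, 0]) {
  translate([0, 0, 357]) cube([326, 283, 30]);
  translate([23, 23, 0]) cylinder(h = 357, r = 23);
  translate([303, 23, 0]) cylinder(h = 357, r = 23);
  translate([23, 260, 0]) cylinder(h = 357, r = 23);
  translate([303, 260, 0]) cylinder(h = 357, r = 23);
}
translate([43, 182, 731]) {
  cube([548, 143, 9]);
  translate([0, 0, 9]) cube([548, 9, 210]);
  translate([0, 134, 9]) cube([548, 9, 210]);
  translate([0, 9, 9]) cube([9, 125, 210]);
  translate([539, 9, 9]) cube([9, 125, 210]);
}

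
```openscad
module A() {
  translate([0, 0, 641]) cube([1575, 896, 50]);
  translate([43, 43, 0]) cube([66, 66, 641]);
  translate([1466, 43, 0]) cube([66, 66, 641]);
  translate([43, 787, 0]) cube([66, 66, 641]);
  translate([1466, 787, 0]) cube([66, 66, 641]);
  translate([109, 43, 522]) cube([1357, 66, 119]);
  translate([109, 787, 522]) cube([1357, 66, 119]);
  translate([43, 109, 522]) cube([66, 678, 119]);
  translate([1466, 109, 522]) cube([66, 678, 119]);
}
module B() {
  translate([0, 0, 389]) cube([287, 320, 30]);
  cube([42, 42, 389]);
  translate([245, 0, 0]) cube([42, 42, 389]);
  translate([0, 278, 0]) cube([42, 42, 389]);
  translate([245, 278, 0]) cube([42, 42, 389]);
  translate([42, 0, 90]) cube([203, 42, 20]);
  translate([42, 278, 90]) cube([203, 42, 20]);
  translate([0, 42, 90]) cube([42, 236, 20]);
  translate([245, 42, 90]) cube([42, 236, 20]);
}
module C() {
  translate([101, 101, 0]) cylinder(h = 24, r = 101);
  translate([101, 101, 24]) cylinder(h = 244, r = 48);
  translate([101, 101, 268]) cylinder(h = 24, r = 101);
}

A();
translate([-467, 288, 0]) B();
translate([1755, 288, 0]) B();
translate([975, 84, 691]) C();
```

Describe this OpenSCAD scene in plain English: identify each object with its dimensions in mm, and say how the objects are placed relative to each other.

A is a table: top 1575 mm (x) × 896 mm (y), 50 mm thick, upper face at z = 691 mm, on four 66×66 mm square legs, each inset 43 mm from the nearest pair of top edges, running from z = 0 to the bottom of the top. Four apron rails, 66 mm thick and 119 mm tall, run between adjacent legs with their top edges flush with the underside of the top and their outer faces flush with the legs' outer faces.

B is a simple wooden stool: a rectangular seat 287 mm (x) by 320 mm (y), 30 mm thick, top face at z = 419 mm, on four square legs, each 42×42 mm in cross-section. The legs rest on z = 0, each flush with a corner of the seat. Four stretchers, 42 mm wide and 20 mm tall, connect adjacent legs with their undersides at z = 90 mm, each running between the inner faces of the legs it joins and aligned with the legs' outer faces on the other axis.

C is a spool: two coaxial disc flanges of radius 101 mm and thickness 24 mm, joined by a core cylinder of radius 48 mm and height 244 mm. The lower flange rests on z = 0 and the three cylinders share a vertical axis.

Two stools sit around the table at the −x, +x sides. The spool is on top of the table.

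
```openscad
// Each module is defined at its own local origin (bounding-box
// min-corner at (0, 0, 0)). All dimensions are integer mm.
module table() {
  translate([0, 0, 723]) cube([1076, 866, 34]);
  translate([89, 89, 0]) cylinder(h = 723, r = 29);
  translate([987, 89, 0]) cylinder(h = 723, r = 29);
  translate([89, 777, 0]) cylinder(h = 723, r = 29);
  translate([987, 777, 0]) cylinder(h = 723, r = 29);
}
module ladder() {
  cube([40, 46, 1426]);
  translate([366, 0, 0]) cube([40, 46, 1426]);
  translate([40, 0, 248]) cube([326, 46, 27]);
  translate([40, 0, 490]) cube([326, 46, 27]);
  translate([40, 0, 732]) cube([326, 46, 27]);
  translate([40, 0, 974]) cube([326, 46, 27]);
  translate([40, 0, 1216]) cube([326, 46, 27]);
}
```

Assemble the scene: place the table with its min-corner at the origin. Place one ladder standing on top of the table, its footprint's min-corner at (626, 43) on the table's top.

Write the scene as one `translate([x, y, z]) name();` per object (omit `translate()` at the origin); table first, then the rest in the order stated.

table();
translate([626, 43, 757]) ladder();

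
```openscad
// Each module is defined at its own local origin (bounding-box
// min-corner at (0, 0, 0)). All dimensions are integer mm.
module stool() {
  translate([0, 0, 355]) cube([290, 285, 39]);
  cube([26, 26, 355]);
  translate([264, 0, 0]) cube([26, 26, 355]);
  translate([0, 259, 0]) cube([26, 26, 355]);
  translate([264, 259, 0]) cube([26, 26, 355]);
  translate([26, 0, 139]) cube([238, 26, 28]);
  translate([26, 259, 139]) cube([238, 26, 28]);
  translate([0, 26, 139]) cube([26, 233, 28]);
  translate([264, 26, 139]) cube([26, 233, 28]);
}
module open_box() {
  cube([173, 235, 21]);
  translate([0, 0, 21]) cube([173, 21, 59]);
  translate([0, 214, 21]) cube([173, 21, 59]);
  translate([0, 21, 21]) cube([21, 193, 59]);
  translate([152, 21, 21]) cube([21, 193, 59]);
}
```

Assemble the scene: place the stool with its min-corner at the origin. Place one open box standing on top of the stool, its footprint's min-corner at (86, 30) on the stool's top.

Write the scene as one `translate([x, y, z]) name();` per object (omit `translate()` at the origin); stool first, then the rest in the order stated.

stool();
translate([86, 30, 394]) open_box();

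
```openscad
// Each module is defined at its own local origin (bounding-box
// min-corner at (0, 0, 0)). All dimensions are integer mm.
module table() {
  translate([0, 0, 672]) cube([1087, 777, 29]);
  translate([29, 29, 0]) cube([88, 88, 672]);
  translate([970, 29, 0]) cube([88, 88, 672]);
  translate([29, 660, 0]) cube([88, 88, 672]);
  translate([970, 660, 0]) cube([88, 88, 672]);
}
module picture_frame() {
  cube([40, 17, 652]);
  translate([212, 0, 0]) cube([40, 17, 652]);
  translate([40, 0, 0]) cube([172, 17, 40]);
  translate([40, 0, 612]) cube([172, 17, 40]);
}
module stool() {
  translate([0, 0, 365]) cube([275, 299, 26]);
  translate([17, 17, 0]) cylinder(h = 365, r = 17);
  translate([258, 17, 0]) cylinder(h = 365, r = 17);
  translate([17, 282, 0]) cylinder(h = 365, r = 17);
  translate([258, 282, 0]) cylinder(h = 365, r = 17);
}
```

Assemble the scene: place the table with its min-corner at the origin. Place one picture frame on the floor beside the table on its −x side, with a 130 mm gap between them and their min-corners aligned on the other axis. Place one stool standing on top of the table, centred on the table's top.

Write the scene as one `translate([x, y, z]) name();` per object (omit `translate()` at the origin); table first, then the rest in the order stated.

table();
translate([-382, 0, 0]) picture_frame();
translate([406, 239, 701]) stool();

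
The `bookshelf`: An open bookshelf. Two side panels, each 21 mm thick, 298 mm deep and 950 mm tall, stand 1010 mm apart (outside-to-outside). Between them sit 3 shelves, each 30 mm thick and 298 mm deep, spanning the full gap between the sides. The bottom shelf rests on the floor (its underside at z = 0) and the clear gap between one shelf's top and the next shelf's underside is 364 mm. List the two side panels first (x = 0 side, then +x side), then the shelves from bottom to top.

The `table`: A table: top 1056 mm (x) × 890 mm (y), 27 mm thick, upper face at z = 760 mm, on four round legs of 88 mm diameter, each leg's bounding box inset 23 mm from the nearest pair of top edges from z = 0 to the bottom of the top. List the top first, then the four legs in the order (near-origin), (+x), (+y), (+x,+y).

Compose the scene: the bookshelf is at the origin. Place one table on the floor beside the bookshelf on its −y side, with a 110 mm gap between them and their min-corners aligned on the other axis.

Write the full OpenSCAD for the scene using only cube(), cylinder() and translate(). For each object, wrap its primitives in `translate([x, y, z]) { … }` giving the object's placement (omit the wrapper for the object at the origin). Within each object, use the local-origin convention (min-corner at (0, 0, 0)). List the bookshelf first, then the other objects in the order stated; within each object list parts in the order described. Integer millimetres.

cube([21, 298, 950]);
translate([989, 0, 0]) cube([21, 298, 950]);
translate([21, 0, 0]) cube([968, 298, 30]);
translate([21, 0, 394]) cube([968, 298, 30]);
translate([21, 0, 788]) cube([968, 298, 30]);
translate([0, -1000, 0]) {
  translate([0, 0, 733]) cube([1056, 890, 27]);
  translate([67, 67, 0]) cylinder(h = 733, r = 44);
  translate([989, 67, 0]) cylinder(h = 733, r = 44);
  translate([67, 823, 0]) cylinder(h = 733, r = 44);
  translate([989, 823, 0]) cylinder(h = 733, r = 44);
}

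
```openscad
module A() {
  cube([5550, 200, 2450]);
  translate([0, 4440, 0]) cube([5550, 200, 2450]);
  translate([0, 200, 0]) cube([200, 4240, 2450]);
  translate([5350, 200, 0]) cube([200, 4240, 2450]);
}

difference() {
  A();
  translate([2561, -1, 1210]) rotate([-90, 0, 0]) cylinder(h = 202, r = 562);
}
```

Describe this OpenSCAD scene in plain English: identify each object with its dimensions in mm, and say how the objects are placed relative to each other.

A is a box-shaped house frame (walls only): outside footprint 5550×4640 mm, wall height 2450 mm, wall thickness 200 mm. The two y-facing walls run the full x-width; the two x-facing walls fit between the inner faces of the y-facing walls.

The house frame has a circular hole of radius 562 mm through its front wall, centred at (x = 2561, z = 1210).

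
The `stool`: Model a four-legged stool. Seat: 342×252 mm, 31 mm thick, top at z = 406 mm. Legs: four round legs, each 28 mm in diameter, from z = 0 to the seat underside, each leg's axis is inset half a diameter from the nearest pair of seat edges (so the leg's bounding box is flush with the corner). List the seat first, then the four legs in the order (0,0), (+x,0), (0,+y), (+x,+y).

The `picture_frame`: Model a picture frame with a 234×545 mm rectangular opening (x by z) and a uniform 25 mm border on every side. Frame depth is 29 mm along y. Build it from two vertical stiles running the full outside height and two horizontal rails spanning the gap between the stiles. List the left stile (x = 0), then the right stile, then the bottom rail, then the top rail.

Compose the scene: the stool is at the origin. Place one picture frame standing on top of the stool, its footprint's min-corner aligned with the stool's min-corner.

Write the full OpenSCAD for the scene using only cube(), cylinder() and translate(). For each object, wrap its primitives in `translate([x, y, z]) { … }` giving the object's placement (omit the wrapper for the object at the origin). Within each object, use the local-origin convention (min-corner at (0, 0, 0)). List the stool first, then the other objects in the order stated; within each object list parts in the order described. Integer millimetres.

translate([0, 0, 375]) cube([342, 252, 31]);
translate([14, 14, 0]) cylinder(h = 375, r = 14);
translate([328, 14, 0]) cylinder(h = 375, r = 14);
translate([14, 238, 0]) cylinder(h = 375, r = 14);
translate([328, 238, 0]) cylinder(h = 375, r = 14);
translate([0, 0, 406]) {
  cube([25, 29, 595]);
  translate([259, 0, 0]) cube([25, 29, 595]);
  translate([25, 0, 0]) cube([234, 29, 25]);
  translate([25, 0, 570]) cube([234, 29, 25]);
}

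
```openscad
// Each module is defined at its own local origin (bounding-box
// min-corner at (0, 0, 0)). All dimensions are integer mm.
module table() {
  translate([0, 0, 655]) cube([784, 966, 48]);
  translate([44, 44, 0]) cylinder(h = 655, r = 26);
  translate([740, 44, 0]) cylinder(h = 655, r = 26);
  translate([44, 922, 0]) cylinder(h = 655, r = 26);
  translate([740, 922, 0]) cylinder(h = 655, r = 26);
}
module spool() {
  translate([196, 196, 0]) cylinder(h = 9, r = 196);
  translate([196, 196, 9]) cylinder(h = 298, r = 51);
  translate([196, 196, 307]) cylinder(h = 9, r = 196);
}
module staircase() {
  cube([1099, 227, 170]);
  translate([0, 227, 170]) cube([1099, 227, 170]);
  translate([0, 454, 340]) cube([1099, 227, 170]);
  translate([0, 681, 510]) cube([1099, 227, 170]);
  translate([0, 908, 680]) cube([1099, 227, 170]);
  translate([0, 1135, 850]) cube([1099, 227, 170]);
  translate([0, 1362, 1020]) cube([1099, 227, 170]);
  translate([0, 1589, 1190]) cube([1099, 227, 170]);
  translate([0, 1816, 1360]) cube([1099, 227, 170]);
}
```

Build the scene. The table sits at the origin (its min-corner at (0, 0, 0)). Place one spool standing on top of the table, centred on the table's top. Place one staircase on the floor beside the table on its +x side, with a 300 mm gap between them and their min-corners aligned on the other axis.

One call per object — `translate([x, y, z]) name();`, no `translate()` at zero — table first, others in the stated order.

table();
translate([196, 287, 703]) spool();
translate([1084, 0, 0]) staircase();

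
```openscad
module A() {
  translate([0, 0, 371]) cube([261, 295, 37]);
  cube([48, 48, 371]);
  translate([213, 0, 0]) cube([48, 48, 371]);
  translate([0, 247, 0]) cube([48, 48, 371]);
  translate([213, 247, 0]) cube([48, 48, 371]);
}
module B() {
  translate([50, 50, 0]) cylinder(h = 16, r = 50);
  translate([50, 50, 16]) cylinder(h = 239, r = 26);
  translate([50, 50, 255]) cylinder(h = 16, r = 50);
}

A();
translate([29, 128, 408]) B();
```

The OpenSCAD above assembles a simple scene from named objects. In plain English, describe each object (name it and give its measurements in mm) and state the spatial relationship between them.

A is a four-legged stool. The seat is a 261×295×37 mm slab whose top surface is at z = 408 mm; four square legs, each 48×48 mm in cross-section, run from the floor (z = 0) to the underside of the seat, each flush with a corner of the seat.

B is a spool: two coaxial disc flanges of radius 50 mm and thickness 16 mm, joined by a core cylinder of radius 26 mm and height 239 mm. The lower flange rests on z = 0 and the three cylinders share a vertical axis.

The spool is on top of the stool.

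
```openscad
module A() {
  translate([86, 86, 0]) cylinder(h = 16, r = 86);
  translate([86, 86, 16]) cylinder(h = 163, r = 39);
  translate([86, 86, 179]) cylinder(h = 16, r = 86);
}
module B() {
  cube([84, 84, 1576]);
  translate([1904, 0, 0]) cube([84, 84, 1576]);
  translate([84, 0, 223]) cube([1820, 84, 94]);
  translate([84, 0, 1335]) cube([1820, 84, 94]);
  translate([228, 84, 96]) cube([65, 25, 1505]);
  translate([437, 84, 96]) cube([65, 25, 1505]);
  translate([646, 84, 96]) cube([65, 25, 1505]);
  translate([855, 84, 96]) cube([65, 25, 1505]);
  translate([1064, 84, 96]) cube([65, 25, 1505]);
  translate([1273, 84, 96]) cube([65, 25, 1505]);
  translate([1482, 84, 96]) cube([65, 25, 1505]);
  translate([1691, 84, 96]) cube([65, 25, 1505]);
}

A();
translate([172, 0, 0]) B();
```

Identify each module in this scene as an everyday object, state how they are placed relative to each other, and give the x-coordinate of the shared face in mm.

The spool's +x face and the fence section's −x face are both at x = 172 mm.

A is a spool. B is a fence section. The fence section is against the spool's +x side, with their −y faces flush. The x-coordinate of the shared face is 172 mm.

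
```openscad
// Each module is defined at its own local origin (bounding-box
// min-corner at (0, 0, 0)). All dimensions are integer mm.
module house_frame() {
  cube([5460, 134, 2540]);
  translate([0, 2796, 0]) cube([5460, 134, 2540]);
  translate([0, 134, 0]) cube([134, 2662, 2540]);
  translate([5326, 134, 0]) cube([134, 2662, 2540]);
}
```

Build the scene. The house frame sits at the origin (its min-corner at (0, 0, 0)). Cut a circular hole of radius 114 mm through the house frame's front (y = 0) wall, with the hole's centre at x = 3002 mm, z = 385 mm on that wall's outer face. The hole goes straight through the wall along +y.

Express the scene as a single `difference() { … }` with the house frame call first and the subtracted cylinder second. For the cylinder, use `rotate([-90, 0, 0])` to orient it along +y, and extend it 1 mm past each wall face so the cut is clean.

difference() {
  house_frame();
  translate([3002, -1, 385]) rotate([-90, 0, 0]) cylinder(h = 136, r = 114);
}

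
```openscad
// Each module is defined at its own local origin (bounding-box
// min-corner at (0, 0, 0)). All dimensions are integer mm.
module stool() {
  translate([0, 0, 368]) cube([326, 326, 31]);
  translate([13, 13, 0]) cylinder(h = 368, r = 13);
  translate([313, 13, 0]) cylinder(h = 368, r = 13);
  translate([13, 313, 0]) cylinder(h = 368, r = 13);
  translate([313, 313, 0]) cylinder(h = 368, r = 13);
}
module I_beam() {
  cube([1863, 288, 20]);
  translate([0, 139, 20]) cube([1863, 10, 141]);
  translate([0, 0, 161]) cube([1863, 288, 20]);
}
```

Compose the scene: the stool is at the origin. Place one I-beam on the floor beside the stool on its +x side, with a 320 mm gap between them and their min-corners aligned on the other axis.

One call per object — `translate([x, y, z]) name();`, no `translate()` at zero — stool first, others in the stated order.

stool();
translate([646, 0, 0]) I_beam();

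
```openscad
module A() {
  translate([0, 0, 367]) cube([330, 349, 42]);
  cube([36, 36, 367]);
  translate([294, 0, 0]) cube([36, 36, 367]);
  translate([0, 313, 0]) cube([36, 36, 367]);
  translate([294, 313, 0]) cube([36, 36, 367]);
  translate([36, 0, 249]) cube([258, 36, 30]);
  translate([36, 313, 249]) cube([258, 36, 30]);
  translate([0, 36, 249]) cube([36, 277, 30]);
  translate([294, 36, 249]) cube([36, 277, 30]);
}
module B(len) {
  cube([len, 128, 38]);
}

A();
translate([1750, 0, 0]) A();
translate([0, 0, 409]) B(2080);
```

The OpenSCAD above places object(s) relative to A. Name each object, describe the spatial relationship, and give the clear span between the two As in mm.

Second stool starts at x = 1750; first ends at x = 330; clear span = 1750 − 330 = 1420 mm.

A is a stool. B is a beam. A beam spans the tops of two stools. The clear span between the two stools is 1420 mm.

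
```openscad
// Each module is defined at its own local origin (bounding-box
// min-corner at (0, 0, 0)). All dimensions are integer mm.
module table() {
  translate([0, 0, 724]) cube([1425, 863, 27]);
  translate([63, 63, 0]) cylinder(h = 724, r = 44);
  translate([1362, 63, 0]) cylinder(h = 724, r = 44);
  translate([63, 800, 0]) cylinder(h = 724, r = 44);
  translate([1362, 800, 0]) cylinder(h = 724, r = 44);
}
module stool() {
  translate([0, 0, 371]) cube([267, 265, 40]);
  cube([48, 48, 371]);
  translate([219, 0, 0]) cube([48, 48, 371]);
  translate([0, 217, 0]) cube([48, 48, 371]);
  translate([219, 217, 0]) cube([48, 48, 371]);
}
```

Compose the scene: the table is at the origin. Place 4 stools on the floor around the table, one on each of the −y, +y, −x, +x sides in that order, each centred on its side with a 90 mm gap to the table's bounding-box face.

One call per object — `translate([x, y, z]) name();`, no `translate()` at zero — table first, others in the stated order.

table();
translate([579, -355, 0]) stool();
translate([579, 953, 0]) stool();
translate([-357, 299, 0]) stool();
translate([1515, 299, 0]) stool();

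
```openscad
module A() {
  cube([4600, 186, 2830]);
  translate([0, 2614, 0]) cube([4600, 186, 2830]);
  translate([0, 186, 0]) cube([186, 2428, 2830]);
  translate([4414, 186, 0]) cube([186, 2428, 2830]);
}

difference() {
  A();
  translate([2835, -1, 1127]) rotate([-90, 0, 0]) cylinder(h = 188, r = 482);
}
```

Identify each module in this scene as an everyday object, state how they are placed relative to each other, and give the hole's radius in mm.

The subtracted cylinder has r = 482 mm.

A is a house frame. The house frame has a circular hole through its front wall. The hole's radius is 482 mm.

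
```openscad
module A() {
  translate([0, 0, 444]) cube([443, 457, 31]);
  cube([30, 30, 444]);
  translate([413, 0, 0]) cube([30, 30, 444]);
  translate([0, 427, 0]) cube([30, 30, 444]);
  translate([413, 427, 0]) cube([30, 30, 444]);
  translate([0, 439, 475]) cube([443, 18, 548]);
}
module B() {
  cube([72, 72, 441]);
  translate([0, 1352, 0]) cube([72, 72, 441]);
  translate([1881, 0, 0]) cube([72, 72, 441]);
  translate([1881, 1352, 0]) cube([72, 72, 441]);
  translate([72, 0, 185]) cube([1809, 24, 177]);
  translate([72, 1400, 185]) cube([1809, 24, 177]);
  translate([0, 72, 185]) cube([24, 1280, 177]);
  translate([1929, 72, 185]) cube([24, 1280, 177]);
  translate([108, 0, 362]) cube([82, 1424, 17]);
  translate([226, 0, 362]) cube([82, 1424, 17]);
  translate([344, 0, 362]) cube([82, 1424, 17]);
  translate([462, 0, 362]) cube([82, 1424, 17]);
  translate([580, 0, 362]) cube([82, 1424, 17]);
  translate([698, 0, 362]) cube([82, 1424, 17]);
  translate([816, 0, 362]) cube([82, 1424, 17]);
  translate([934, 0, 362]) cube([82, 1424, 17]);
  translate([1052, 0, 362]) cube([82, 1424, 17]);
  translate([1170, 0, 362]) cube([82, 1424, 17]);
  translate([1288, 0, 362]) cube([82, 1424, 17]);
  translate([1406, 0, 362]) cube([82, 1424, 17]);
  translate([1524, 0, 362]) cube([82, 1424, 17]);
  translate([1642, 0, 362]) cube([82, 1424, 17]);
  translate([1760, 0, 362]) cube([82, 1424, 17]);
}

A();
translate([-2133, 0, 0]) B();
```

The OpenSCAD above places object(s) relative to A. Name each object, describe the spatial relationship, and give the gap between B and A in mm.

A is a chair. B is a bed frame. The bed frame is on the floor beside the chair on its −x side. The gap between the bed frame and the chair is 180 mm.

The bed frame's nearest face is 180 mm from the chair's −x face.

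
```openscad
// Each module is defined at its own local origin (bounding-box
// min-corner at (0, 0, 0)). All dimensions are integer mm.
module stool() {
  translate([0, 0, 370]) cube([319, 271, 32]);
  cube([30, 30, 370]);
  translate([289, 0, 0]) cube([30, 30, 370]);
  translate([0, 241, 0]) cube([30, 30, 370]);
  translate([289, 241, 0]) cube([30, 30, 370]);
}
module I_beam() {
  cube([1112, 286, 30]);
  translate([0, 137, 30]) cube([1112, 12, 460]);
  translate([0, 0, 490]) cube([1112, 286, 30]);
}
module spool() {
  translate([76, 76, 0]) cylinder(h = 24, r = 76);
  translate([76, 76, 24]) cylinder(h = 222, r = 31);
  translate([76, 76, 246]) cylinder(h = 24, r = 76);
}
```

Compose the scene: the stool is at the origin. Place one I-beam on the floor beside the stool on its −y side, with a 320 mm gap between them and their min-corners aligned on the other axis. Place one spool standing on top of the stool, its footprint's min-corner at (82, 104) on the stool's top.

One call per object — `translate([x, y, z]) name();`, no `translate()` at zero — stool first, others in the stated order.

stool();
translate([0, -606, 0]) I_beam();
translate([82, 104, 402]) spool();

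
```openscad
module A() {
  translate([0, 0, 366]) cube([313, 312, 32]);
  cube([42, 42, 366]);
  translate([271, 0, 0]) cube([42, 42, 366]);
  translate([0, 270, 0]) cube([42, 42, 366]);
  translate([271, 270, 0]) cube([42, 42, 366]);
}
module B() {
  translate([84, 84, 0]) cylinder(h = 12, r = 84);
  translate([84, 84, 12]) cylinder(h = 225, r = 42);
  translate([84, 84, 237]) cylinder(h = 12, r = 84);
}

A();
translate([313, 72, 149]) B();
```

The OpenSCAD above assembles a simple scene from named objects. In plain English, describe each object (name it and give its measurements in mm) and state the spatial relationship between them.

A is a simple wooden stool: a rectangular seat 313 mm (x) by 312 mm (y), 32 mm thick, top face at z = 398 mm, on four square legs, each 42×42 mm in cross-section. The legs rest on z = 0, each flush with a corner of the seat.

B is a spool: two coaxial disc flanges of radius 84 mm and thickness 12 mm, joined by a core cylinder of radius 42 mm and height 225 mm. The lower flange rests on z = 0 and the three cylinders share a vertical axis.

The spool is beside the stool with their tops flush at z = 398.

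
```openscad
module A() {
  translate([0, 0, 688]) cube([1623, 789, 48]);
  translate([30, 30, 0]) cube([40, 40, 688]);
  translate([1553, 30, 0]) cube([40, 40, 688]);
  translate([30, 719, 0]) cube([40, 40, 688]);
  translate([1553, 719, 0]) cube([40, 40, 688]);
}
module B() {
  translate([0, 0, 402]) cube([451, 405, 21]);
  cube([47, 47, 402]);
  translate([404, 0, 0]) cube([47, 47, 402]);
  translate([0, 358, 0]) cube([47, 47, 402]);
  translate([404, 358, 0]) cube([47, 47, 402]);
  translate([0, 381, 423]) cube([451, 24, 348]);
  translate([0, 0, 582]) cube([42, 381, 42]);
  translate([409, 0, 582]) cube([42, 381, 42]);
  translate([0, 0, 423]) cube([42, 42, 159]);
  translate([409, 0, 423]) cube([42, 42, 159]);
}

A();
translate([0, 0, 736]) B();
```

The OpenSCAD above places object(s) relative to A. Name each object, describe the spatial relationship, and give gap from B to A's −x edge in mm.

The chair's min-x is at 0; the table's min-x is 0; gap = 0 mm.

A is a table. B is a chair. The chair is on top of the table. The gap from the chair to the table's −x edge is 0 mm.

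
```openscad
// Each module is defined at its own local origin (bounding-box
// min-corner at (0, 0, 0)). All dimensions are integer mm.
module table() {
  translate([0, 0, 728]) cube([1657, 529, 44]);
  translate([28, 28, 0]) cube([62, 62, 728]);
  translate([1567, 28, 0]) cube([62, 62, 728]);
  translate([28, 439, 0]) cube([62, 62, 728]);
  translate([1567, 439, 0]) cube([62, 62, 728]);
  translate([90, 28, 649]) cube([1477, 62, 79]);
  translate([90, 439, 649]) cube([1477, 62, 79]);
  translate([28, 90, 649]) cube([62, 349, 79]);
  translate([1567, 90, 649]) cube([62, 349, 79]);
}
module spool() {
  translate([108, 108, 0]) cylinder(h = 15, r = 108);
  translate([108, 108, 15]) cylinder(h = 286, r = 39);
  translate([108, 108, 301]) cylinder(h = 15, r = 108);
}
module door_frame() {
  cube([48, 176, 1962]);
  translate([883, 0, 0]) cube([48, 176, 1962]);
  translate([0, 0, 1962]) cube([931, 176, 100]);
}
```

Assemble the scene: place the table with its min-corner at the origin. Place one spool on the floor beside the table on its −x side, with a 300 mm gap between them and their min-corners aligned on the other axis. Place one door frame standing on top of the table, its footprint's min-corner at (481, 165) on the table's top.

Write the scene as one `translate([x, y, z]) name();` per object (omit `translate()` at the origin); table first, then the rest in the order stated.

table();
translate([-516, 0, 0]) spool();
translate([481, 165, 772]) door_frame();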